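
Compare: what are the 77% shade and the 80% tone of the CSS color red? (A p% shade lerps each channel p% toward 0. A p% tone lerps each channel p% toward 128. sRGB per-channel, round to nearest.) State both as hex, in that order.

#3B0000, #996666

CSS red is rgb(255, 0, 0).
77% shade:
  R: 255 + 0.77×(0−255) = 255 − 196.35 = 58.65 → 59
  G: 0 + 0.77×(0−0) = 0 + 0 = 0 → 0
  B: 0 + 0 = 0 → 0
  → #3B0000
80% tone:
  R: 255 − 101.6 = 153.4 → 153
  G: 0 + 102.4 = 102.4 → 102
  B: 0 + 0.8×(128−0) = 0 + 102.4 = 102.4 → 102
  → #996666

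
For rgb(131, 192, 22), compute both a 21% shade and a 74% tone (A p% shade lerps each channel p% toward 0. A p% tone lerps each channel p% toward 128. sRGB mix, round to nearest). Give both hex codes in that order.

#679811, #819164

21% shade:
  R: 131 − 27.51 = 103.49 → 103
  G: 192 + 0.21×(0−192) = 192 − 40.32 = 151.68 → 152
  B: 22 − 4.62 = 17.38 → 17
  → #679811
74% tone:
  R: 131 + 0.74×(128−131) = 131 − 2.22 = 128.78 → 129
  G: 192 − 47.36 = 144.64 → 145
  B: 22 + 0.74×(128−22) = 22 + 78.44 = 100.44 → 100
  → #819164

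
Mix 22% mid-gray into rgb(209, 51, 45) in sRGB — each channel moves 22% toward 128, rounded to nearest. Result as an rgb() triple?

rgb(191, 68, 63)

Lerp each channel 22% toward 128:
  R: 209 + 0.22×(128−209) = 209 − 17.82 = 191.18 → 191
  G: 51 + 0.22×(128−51) = 51 + 16.94 = 67.94 → 68
  B: 45 + 0.22×(128−45) = 45 + 18.26 = 63.26 → 63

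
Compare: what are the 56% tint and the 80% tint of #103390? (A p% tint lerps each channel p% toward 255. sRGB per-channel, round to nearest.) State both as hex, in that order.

#96A5CE, #CFD6E9

#103390 is rgb(16, 51, 144).
56% tint:
  R: 16 + 0.56×(255−16) = 16 + 133.84 = 149.84 → 150
  G: 51 + 0.56×(255−51) = 51 + 114.24 = 165.24 → 165
  B: 144 + 0.56×(255−144) = 144 + 62.16 = 206.16 → 206
  → #96A5CE
80% tint:
  R: 16 + 191.2 = 207.2 → 207
  G: 51 + 0.8×(255−51) = 51 + 163.2 = 214.2 → 214
  B: 144 + 0.8×(255−144) = 144 + 88.8 = 232.8 → 233
  → #CFD6E9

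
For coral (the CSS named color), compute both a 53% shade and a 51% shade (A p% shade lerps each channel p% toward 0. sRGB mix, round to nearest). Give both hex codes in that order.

CSS coral is rgb(255, 127, 80).
53% shade:
  R: 255 + 0.53×(0−255) = 255 − 135.15 = 119.85 → 120
  G: 127 + 0.53×(0−127) = 127 − 67.31 = 59.69 → 60
  B: 80 + 0.53×(0−80) = 80 − 42.4 = 37.6 → 38
  → #783C26
51% shade:
  R: 255 − 130.05 = 124.95 → 125
  G: 127 − 64.77 = 62.23 → 62
  B: 80 + 0.51×(0−80) = 80 − 40.8 = 39.2 → 39
  → #7D3E27

#783C26, #7D3E27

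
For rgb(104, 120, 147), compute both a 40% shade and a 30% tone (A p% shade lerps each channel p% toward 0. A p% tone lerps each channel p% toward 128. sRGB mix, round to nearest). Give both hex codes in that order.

#3E4858, #6F7A8D

40% shade:
  R: 104 + 0.4×(0−104) = 104 − 41.6 = 62.4 → 62
  G: 120 + 0.4×(0−120) = 120 − 48 = 72 → 72
  B: 147 + 0.4×(0−147) = 147 − 58.8 = 88.2 → 88
  → #3E4858
30% tone:
  R: 104 + 0.3×(128−104) = 104 + 7.2 = 111.2 → 111
  G: 120 + 0.3×(128−120) = 120 + 2.4 = 122.4 → 122
  B: 147 − 5.7 = 141.3 → 141
  → #6F7A8D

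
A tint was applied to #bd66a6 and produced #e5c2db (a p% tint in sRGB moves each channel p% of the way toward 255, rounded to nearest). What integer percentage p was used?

60%

#bd66a6 is rgb(189, 102, 166); #e5c2db is rgb(229, 194, 219).
On the G channel (widest range): 194 ≈ 102 + (p/100)(255 − 102), so p ≈ 100×(194 − 102)/(255 − 102) = 9200/153 = 60.13.
p = 60 reproduces all three channels after rounding.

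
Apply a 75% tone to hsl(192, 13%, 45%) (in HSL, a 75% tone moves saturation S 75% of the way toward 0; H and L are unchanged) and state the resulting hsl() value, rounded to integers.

hsl(192, 3%, 45%)

S moves 75% from 13 toward 0: 13 − 9.75 = 3.25 → 3.
H and L are unchanged.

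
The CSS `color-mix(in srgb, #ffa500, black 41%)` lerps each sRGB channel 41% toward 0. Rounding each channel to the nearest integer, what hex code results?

#ffa500 is rgb(255, 165, 0).
Per channel, c → c + 0.41(0 − c):
  R: 255 + 0.41×(0−255) = 255 − 104.55 = 150.45 → 150
  G: 165 − 67.65 = 97.35 → 97
  B: 0 + 0.41×(0−0) = 0 + 0 = 0 → 0
rgb(150, 97, 0) = #966100.

#966100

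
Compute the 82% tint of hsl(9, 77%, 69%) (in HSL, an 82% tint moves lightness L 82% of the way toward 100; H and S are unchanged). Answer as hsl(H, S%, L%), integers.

L moves 82% from 69 toward 100: 69 + 25.42 = 94.42 → 94.
H and S are unchanged.

hsl(9, 77%, 94%)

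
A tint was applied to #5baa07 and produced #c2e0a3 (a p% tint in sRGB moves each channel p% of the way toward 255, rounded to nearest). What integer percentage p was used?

#5baa07 is rgb(91, 170, 7); #c2e0a3 is rgb(194, 224, 163).
On the B channel (widest range): 163 ≈ 7 + (p/100)(255 − 7), so p ≈ 100×(163 − 7)/(255 − 7) = 15600/248 = 62.90.
p = 63 reproduces all three channels after rounding.

63%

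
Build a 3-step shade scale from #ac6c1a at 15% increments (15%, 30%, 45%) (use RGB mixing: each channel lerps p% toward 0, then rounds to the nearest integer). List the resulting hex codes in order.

#925c16, #784c12, #5f3b0e

#ac6c1a is rgb(172, 108, 26).
15%: (172 − 25.8 = 146.2→146, 108 − 16.2 = 91.8→92, 26 − 3.9 = 22.1→22) → #925c16
30%: (172 − 51.6 = 120.4→120, 108 − 32.4 = 75.6→76, 26 − 7.8 = 18.2→18) → #784c12
45%: (172 − 77.4 = 94.6→95, 108 − 48.6 = 59.4→59, 26 − 11.7 = 14.3→14) → #5f3b0e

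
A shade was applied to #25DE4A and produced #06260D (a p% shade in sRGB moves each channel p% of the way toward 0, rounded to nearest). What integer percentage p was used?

#25DE4A is rgb(37, 222, 74); #06260D is rgb(6, 38, 13).
On the G channel (widest range): 38 ≈ 222 + (p/100)(0 − 222), so p ≈ 100×(38 − 222)/(0 − 222) = -18400/-222 = 82.88.
p = 83 reproduces all three channels after rounding.

83%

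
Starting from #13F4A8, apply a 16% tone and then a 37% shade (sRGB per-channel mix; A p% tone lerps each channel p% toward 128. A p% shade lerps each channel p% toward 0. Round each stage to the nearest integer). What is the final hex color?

#178E66

#13F4A8 is rgb(19, 244, 168).
Lerp each channel 16% toward 128:
  R: 19 + 17.44 = 36.44 → 36
  G: 244 − 18.56 = 225.44 → 225
  B: 168 + 0.16×(128−168) = 168 − 6.4 = 161.6 → 162
After the tone: rgb(36, 225, 162) = #24E1A2.
Per channel, c → c + 0.37(0 − c):
  R: 36 − 13.32 = 22.68 → 23
  G: 225 − 83.25 = 141.75 → 142
  B: 162 + 0.37×(0−162) = 162 − 59.94 = 102.06 → 102
rgb(23, 142, 102) = #178E66.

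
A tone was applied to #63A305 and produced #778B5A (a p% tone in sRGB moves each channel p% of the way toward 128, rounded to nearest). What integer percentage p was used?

#63A305 is rgb(99, 163, 5); #778B5A is rgb(119, 139, 90).
On the B channel (widest range): 90 ≈ 5 + (p/100)(128 − 5), so p ≈ 100×(90 − 5)/(128 − 5) = 8500/123 = 69.11.
p = 69 reproduces all three channels after rounding.

69%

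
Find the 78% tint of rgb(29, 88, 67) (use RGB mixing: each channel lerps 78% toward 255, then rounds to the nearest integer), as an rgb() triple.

A 78% tint moves each channel 78% toward 255:
  R: 29 + 0.78×(255−29) = 29 + 176.28 = 205.28 → 205
  G: 88 + 130.26 = 218.26 → 218
  B: 67 + 146.64 = 213.64 → 214

rgb(205, 218, 214)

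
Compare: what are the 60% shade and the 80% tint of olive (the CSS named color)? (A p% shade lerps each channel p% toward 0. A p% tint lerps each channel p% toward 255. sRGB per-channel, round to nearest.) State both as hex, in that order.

CSS olive is rgb(128, 128, 0).
60% shade:
  R: 128 + 0.6×(0−128) = 128 − 76.8 = 51.2 → 51
  G: 128 − 76.8 = 51.2 → 51
  B: 0 + 0 = 0 → 0
  → #333300
80% tint:
  R: 128 + 0.8×(255−128) = 128 + 101.6 = 229.6 → 230
  G: 128 + 0.8×(255−128) = 128 + 101.6 = 229.6 → 230
  B: 0 + 204 = 204 → 204
  → #E6E6CC

#333300, #E6E6CC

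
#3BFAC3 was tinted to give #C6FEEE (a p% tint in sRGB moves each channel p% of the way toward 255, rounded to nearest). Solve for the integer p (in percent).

#3BFAC3 is rgb(59, 250, 195); #C6FEEE is rgb(198, 254, 238).
On the R channel (widest range): 198 ≈ 59 + (p/100)(255 − 59), so p ≈ 100×(198 − 59)/(255 − 59) = 13900/196 = 70.92.
p = 71 reproduces all three channels after rounding.

71%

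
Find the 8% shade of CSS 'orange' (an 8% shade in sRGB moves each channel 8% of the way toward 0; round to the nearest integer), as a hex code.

#EB9800

CSS orange is rgb(255, 165, 0).
An 8% shade moves each channel 8% toward 0:
  R: 255 − 20.4 = 234.6 → 235
  G: 165 + 0.08×(0−165) = 165 − 13.2 = 151.8 → 152
  B: 0 + 0.08×(0−0) = 0 + 0 = 0 → 0
rgb(235, 152, 0) = #EB9800.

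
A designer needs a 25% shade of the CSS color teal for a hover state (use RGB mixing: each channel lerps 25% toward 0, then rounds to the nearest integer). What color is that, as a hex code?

CSS teal is rgb(0, 128, 128).
A 25% shade moves each channel 25% toward 0:
  R: 0 + 0 = 0 → 0
  G: 128 + 0.25×(0−128) = 128 − 32 = 96 → 96
  B: 128 − 32 = 96 → 96
rgb(0, 96, 96) = #006060.

#006060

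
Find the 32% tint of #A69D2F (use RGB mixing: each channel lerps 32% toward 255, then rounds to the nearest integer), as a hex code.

#A69D2F is rgb(166, 157, 47).
A 32% tint moves each channel 32% toward 255:
  R: 166 + 0.32×(255−166) = 166 + 28.48 = 194.48 → 194
  G: 157 + 0.32×(255−157) = 157 + 31.36 = 188.36 → 188
  B: 47 + 66.56 = 113.56 → 114
rgb(194, 188, 114) = #C2BC72.

#C2BC72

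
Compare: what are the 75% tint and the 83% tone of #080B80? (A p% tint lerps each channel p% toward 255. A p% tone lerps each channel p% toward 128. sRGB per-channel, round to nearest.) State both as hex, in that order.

#080B80 is rgb(8, 11, 128).
75% tint:
  R: 8 + 0.75×(255−8) = 8 + 185.25 = 193.25 → 193
  G: 11 + 183 = 194 → 194
  B: 128 + 95.25 = 223.25 → 223
  → #C1C2DF
83% tone:
  R: 8 + 99.6 = 107.6 → 108
  G: 11 + 0.83×(128−11) = 11 + 97.11 = 108.11 → 108
  B: 128 + 0.83×(128−128) = 128 + 0 = 128 → 128
  → #6C6C80

#C1C2DF, #6C6C80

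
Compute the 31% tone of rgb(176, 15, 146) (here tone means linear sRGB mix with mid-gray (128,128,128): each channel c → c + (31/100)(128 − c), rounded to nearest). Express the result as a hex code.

A 31% tone moves each channel 31% toward 128:
  R: 176 + 0.31×(128−176) = 176 − 14.88 = 161.12 → 161
  G: 15 + 0.31×(128−15) = 15 + 35.03 = 50.03 → 50
  B: 146 + 0.31×(128−146) = 146 − 5.58 = 140.42 → 140
rgb(161, 50, 140) = #A1328C.

#A1328C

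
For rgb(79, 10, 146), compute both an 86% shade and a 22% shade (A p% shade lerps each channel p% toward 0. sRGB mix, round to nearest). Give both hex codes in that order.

86% shade:
  R: 79 + 0.86×(0−79) = 79 − 67.94 = 11.06 → 11
  G: 10 − 8.6 = 1.4 → 1
  B: 146 + 0.86×(0−146) = 146 − 125.56 = 20.44 → 20
  → #0b0114
22% shade:
  R: 79 − 17.38 = 61.62 → 62
  G: 10 + 0.22×(0−10) = 10 − 2.2 = 7.8 → 8
  B: 146 − 32.12 = 113.88 → 114
  → #3e0872

#0b0114, #3e0872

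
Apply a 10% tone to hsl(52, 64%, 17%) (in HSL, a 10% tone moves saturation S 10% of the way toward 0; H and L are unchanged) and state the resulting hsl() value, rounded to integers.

hsl(52, 58%, 17%)

S moves 10% from 64 toward 0: 64 − 6.4 = 57.6 → 58.
H and L are unchanged.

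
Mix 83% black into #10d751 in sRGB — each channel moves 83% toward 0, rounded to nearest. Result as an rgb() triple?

rgb(3, 37, 14)

#10d751 is rgb(16, 215, 81).
Per channel, c → c + 0.83(0 − c):
  R: 16 + 0.83×(0−16) = 16 − 13.28 = 2.72 → 3
  G: 215 − 178.45 = 36.55 → 37
  B: 81 − 67.23 = 13.77 → 14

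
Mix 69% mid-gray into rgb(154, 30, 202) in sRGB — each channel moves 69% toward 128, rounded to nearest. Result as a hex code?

#886297

Per channel, c → c + 0.69(128 − c):
  R: 154 + 0.69×(128−154) = 154 − 17.94 = 136.06 → 136
  G: 30 + 67.62 = 97.62 → 98
  B: 202 + 0.69×(128−202) = 202 − 51.06 = 150.94 → 151
rgb(136, 98, 151) = #886297.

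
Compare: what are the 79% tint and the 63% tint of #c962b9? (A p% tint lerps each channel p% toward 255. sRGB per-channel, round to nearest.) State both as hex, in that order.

#c962b9 is rgb(201, 98, 185).
79% tint:
  R: 201 + 0.79×(255−201) = 201 + 42.66 = 243.66 → 244
  G: 98 + 124.03 = 222.03 → 222
  B: 185 + 55.3 = 240.3 → 240
  → #f4def0
63% tint:
  R: 201 + 0.63×(255−201) = 201 + 34.02 = 235.02 → 235
  G: 98 + 0.63×(255−98) = 98 + 98.91 = 196.91 → 197
  B: 185 + 0.63×(255−185) = 185 + 44.1 = 229.1 → 229
  → #ebc5e5

#f4def0, #ebc5e5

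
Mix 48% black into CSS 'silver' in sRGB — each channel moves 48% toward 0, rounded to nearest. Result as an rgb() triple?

rgb(100, 100, 100)

CSS silver is rgb(192, 192, 192).
Lerp each channel 48% toward 0:
  R: 192 + 0.48×(0−192) = 192 − 92.16 = 99.84 → 100
  G: 192 − 92.16 = 99.84 → 100
  B: 192 + 0.48×(0−192) = 192 − 92.16 = 99.84 → 100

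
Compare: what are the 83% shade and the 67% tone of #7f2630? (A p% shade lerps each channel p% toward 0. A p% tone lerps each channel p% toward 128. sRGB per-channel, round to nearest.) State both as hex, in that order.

#7f2630 is rgb(127, 38, 48).
83% shade:
  R: 127 + 0.83×(0−127) = 127 − 105.41 = 21.59 → 22
  G: 38 + 0.83×(0−38) = 38 − 31.54 = 6.46 → 6
  B: 48 + 0.83×(0−48) = 48 − 39.84 = 8.16 → 8
  → #160608
67% tone:
  R: 127 + 0.67 = 127.67 → 128
  G: 38 + 0.67×(128−38) = 38 + 60.3 = 98.3 → 98
  B: 48 + 0.67×(128−48) = 48 + 53.6 = 101.6 → 102
  → #806266

#160608, #806266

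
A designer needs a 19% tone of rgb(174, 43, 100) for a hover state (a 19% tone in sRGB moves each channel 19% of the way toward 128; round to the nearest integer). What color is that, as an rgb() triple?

Per channel, c → c + 0.19(128 − c):
  R: 174 − 8.74 = 165.26 → 165
  G: 43 + 0.19×(128−43) = 43 + 16.15 = 59.15 → 59
  B: 100 + 0.19×(128−100) = 100 + 5.32 = 105.32 → 105

rgb(165, 59, 105)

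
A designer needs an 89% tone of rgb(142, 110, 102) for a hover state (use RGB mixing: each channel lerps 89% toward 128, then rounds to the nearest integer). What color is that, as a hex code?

Lerp each channel 89% toward 128:
  R: 142 + 0.89×(128−142) = 142 − 12.46 = 129.54 → 130
  G: 110 + 0.89×(128−110) = 110 + 16.02 = 126.02 → 126
  B: 102 + 0.89×(128−102) = 102 + 23.14 = 125.14 → 125
rgb(130, 126, 125) = #827e7d.

#827e7d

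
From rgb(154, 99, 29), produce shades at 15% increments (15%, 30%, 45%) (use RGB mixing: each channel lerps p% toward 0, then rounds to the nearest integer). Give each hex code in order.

15%: (154 − 23.1 = 130.9→131, 99 − 14.85 = 84.15→84, 29 − 4.35 = 24.65→25) → #835419
30%: (154 − 46.2 = 107.8→108, 99 − 29.7 = 69.3→69, 29 − 8.7 = 20.3→20) → #6C4514
45%: (154 − 69.3 = 84.7→85, 99 − 44.55 = 54.45→54, 29 − 13.05 = 15.95→16) → #553610

#835419, #6C4514, #553610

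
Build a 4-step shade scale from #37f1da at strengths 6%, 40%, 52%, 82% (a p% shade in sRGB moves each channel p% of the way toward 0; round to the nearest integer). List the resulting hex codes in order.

#37f1da is rgb(55, 241, 218).
6%: (55 − 3.3 = 51.7→52, 241 − 14.46 = 226.54→227, 218 − 13.08 = 204.92→205) → #34e3cd
40%: (55 − 22 = 33→33, 241 − 96.4 = 144.6→145, 218 − 87.2 = 130.8→131) → #219183
52%: (55 − 28.6 = 26.4→26, 241 − 125.32 = 115.68→116, 218 − 113.36 = 104.64→105) → #1a7469
82%: (55 − 45.1 = 9.9→10, 241 − 197.62 = 43.38→43, 218 − 178.76 = 39.24→39) → #0a2b27

#34e3cd, #219183, #1a7469, #0a2b27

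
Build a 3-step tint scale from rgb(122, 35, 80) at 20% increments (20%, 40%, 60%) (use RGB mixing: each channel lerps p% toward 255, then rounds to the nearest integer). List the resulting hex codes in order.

#954F73, #AF7B96, #CAA7B9

20%: (122 + 26.6 = 148.6→149, 35 + 44 = 79→79, 80 + 35 = 115→115) → #954F73
40%: (122 + 53.2 = 175.2→175, 35 + 88 = 123→123, 80 + 70 = 150→150) → #AF7B96
60%: (122 + 79.8 = 201.8→202, 35 + 132 = 167→167, 80 + 105 = 185→185) → #CAA7B9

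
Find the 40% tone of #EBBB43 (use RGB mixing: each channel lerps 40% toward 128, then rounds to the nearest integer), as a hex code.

#C0A35B

#EBBB43 is rgb(235, 187, 67).
Lerp each channel 40% toward 128:
  R: 235 − 42.8 = 192.2 → 192
  G: 187 + 0.4×(128−187) = 187 − 23.6 = 163.4 → 163
  B: 67 + 24.4 = 91.4 → 91
rgb(192, 163, 91) = #C0A35B.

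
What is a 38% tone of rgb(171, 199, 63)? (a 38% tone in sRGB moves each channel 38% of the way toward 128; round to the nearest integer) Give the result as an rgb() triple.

Lerp each channel 38% toward 128:
  R: 171 + 0.38×(128−171) = 171 − 16.34 = 154.66 → 155
  G: 199 − 26.98 = 172.02 → 172
  B: 63 + 0.38×(128−63) = 63 + 24.7 = 87.7 → 88

rgb(155, 172, 88)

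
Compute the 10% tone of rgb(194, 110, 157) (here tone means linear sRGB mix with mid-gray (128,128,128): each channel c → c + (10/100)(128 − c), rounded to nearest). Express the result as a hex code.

#BB709A

Per channel, c → c + 0.1(128 − c):
  R: 194 + 0.1×(128−194) = 194 − 6.6 = 187.4 → 187
  G: 110 + 0.1×(128−110) = 110 + 1.8 = 111.8 → 112
  B: 157 + 0.1×(128−157) = 157 − 2.9 = 154.1 → 154
rgb(187, 112, 154) = #BB709A.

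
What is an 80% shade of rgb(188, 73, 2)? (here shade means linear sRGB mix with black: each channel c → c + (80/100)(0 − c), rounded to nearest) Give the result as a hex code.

#260f00

An 80% shade moves each channel 80% toward 0:
  R: 188 + 0.8×(0−188) = 188 − 150.4 = 37.6 → 38
  G: 73 − 58.4 = 14.6 → 15
  B: 2 + 0.8×(0−2) = 2 − 1.6 = 0.4 → 0
rgb(38, 15, 0) = #260f00.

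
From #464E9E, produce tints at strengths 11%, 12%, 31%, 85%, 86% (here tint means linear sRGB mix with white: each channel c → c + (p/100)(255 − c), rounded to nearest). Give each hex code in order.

#464E9E is rgb(70, 78, 158).
11%: (70 + 20.35 = 90.35→90, 78 + 19.47 = 97.47→97, 158 + 10.67 = 168.67→169) → #5A61A9
12%: (70 + 22.2 = 92.2→92, 78 + 21.24 = 99.24→99, 158 + 11.64 = 169.64→170) → #5C63AA
31%: (70 + 57.35 = 127.35→127, 78 + 54.87 = 132.87→133, 158 + 30.07 = 188.07→188) → #7F85BC
85%: (70 + 157.25 = 227.25→227, 78 + 150.45 = 228.45→228, 158 + 82.45 = 240.45→240) → #E3E4F0
86%: (70 + 159.1 = 229.1→229, 78 + 152.22 = 230.22→230, 158 + 83.42 = 241.42→241) → #E5E6F1

#5A61A9, #5C63AA, #7F85BC, #E3E4F0, #E5E6F1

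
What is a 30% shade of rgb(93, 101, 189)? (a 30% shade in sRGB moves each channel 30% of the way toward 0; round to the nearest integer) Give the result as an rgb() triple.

Per channel, c → c + 0.3(0 − c):
  R: 93 + 0.3×(0−93) = 93 − 27.9 = 65.1 → 65
  G: 101 + 0.3×(0−101) = 101 − 30.3 = 70.7 → 71
  B: 189 + 0.3×(0−189) = 189 − 56.7 = 132.3 → 132

rgb(65, 71, 132)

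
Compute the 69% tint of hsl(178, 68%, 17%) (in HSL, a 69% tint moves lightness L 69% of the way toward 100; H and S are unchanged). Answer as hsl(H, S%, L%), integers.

L moves 69% from 17 toward 100: 17 + 57.27 = 74.27 → 74.
H and S are unchanged.

hsl(178, 68%, 74%)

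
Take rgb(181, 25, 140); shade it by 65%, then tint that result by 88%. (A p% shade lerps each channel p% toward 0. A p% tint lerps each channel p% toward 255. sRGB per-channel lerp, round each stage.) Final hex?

Per channel, c → c + 0.65(0 − c):
  R: 181 + 0.65×(0−181) = 181 − 117.65 = 63.35 → 63
  G: 25 + 0.65×(0−25) = 25 − 16.25 = 8.75 → 9
  B: 140 + 0.65×(0−140) = 140 − 91 = 49 → 49
After the shade: rgb(63, 9, 49) = #3f0931.
Lerp each channel 88% toward 255:
  R: 63 + 168.96 = 231.96 → 232
  G: 9 + 0.88×(255−9) = 9 + 216.48 = 225.48 → 225
  B: 49 + 181.28 = 230.28 → 230
rgb(232, 225, 230) = #e8e1e6.

#e8e1e6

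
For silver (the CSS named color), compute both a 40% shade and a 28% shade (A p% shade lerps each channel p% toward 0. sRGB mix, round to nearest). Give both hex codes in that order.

#737373, #8a8a8a

CSS silver is rgb(192, 192, 192).
40% shade:
  R: 192 + 0.4×(0−192) = 192 − 76.8 = 115.2 → 115
  G: 192 + 0.4×(0−192) = 192 − 76.8 = 115.2 → 115
  B: 192 + 0.4×(0−192) = 192 − 76.8 = 115.2 → 115
  → #737373
28% shade:
  R: 192 + 0.28×(0−192) = 192 − 53.76 = 138.24 → 138
  G: 192 − 53.76 = 138.24 → 138
  B: 192 + 0.28×(0−192) = 192 − 53.76 = 138.24 → 138
  → #8a8a8a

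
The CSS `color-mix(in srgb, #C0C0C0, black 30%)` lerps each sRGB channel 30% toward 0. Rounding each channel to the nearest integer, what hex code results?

#C0C0C0 is rgb(192, 192, 192).
Lerp each channel 30% toward 0:
  R: 192 − 57.6 = 134.4 → 134
  G: 192 − 57.6 = 134.4 → 134
  B: 192 − 57.6 = 134.4 → 134
rgb(134, 134, 134) = #868686.

#868686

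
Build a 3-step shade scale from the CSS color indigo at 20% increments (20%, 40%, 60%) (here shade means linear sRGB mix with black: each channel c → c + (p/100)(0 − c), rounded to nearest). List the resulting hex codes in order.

CSS indigo is rgb(75, 0, 130).
20%: (75 − 15 = 60→60, 0→0, 130 − 26 = 104→104) → #3C0068
40%: (75 − 30 = 45→45, 0→0, 130 − 52 = 78→78) → #2D004E
60%: (75 − 45 = 30→30, 0→0, 130 − 78 = 52→52) → #1E0034

#3C0068, #2D004E, #1E0034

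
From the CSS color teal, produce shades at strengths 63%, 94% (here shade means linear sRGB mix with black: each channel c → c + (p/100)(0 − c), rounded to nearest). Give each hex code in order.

#002f2f, #000808

CSS teal is rgb(0, 128, 128).
63%: (0→0, 128 − 80.64 = 47.36→47, 128 − 80.64 = 47.36→47) → #002f2f
94%: (0→0, 128 − 120.32 = 7.68→8, 128 − 120.32 = 7.68→8) → #000808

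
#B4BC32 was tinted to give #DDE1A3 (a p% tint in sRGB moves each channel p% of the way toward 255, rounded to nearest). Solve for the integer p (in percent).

55%

#B4BC32 is rgb(180, 188, 50); #DDE1A3 is rgb(221, 225, 163).
On the B channel (widest range): 163 ≈ 50 + (p/100)(255 − 50), so p ≈ 100×(163 − 50)/(255 − 50) = 11300/205 = 55.12.
p = 55 reproduces all three channels after rounding.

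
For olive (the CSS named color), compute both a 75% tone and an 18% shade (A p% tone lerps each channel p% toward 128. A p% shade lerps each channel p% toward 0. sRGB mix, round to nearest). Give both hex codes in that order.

CSS olive is rgb(128, 128, 0).
75% tone:
  R: 128 + 0 = 128 → 128
  G: 128 + 0 = 128 → 128
  B: 0 + 0.75×(128−0) = 0 + 96 = 96 → 96
  → #808060
18% shade:
  R: 128 + 0.18×(0−128) = 128 − 23.04 = 104.96 → 105
  G: 128 − 23.04 = 104.96 → 105
  B: 0 + 0 = 0 → 0
  → #696900

#808060, #696900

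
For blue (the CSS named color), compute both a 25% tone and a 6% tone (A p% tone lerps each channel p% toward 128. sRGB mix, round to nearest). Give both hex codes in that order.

#2020df, #0808f7

CSS blue is rgb(0, 0, 255).
25% tone:
  R: 0 + 0.25×(128−0) = 0 + 32 = 32 → 32
  G: 0 + 0.25×(128−0) = 0 + 32 = 32 → 32
  B: 255 − 31.75 = 223.25 → 223
  → #2020df
6% tone:
  R: 0 + 0.06×(128−0) = 0 + 7.68 = 7.68 → 8
  G: 0 + 0.06×(128−0) = 0 + 7.68 = 7.68 → 8
  B: 255 + 0.06×(128−255) = 255 − 7.62 = 247.38 → 247
  → #0808f7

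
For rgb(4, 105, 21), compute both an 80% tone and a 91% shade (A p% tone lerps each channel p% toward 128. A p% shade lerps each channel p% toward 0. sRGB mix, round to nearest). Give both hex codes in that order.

80% tone:
  R: 4 + 99.2 = 103.2 → 103
  G: 105 + 0.8×(128−105) = 105 + 18.4 = 123.4 → 123
  B: 21 + 0.8×(128−21) = 21 + 85.6 = 106.6 → 107
  → #677B6B
91% shade:
  R: 4 − 3.64 = 0.36 → 0
  G: 105 − 95.55 = 9.45 → 9
  B: 21 − 19.11 = 1.89 → 2
  → #000902

#677B6B, #000902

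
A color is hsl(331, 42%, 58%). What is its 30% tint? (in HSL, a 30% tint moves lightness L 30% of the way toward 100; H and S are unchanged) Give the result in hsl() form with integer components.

hsl(331, 42%, 71%)

L moves 30% from 58 toward 100: 58 + 12.6 = 70.6 → 71.
H and S are unchanged.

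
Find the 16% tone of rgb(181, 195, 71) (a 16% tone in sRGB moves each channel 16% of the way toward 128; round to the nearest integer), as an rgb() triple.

rgb(173, 184, 80)

Per channel, c → c + 0.16(128 − c):
  R: 181 + 0.16×(128−181) = 181 − 8.48 = 172.52 → 173
  G: 195 + 0.16×(128−195) = 195 − 10.72 = 184.28 → 184
  B: 71 + 0.16×(128−71) = 71 + 9.12 = 80.12 → 80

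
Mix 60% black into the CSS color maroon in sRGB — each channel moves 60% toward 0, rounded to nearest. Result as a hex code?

CSS maroon is rgb(128, 0, 0).
Lerp each channel 60% toward 0:
  R: 128 − 76.8 = 51.2 → 51
  G: 0 + 0 = 0 → 0
  B: 0 + 0.6×(0−0) = 0 + 0 = 0 → 0
rgb(51, 0, 0) = #330000.

#330000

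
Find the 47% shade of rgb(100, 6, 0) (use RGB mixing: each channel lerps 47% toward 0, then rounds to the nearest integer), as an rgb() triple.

rgb(53, 3, 0)

Per channel, c → c + 0.47(0 − c):
  R: 100 + 0.47×(0−100) = 100 − 47 = 53 → 53
  G: 6 + 0.47×(0−6) = 6 − 2.82 = 3.18 → 3
  B: 0 + 0.47×(0−0) = 0 + 0 = 0 → 0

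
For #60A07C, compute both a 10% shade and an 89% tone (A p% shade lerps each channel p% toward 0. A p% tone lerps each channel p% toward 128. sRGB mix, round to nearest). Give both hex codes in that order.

#569070, #7C8480

#60A07C is rgb(96, 160, 124).
10% shade:
  R: 96 − 9.6 = 86.4 → 86
  G: 160 − 16 = 144 → 144
  B: 124 + 0.1×(0−124) = 124 − 12.4 = 111.6 → 112
  → #569070
89% tone:
  R: 96 + 28.48 = 124.48 → 124
  G: 160 + 0.89×(128−160) = 160 − 28.48 = 131.52 → 132
  B: 124 + 0.89×(128−124) = 124 + 3.56 = 127.56 → 128
  → #7C8480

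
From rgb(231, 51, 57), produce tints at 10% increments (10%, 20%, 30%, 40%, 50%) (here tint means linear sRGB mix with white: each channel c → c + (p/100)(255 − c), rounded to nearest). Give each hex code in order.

#e9474d, #ec5c61, #ee7074, #f18588, #f3999c

10%: (231 + 2.4 = 233.4→233, 51 + 20.4 = 71.4→71, 57 + 19.8 = 76.8→77) → #e9474d
20%: (231 + 4.8 = 235.8→236, 51 + 40.8 = 91.8→92, 57 + 39.6 = 96.6→97) → #ec5c61
30%: (231 + 7.2 = 238.2→238, 51 + 61.2 = 112.2→112, 57 + 59.4 = 116.4→116) → #ee7074
40%: (231 + 9.6 = 240.6→241, 51 + 81.6 = 132.6→133, 57 + 79.2 = 136.2→136) → #f18588
50%: (231 + 12 = 243→243, 51 + 102 = 153→153, 57 + 99 = 156→156) → #f3999c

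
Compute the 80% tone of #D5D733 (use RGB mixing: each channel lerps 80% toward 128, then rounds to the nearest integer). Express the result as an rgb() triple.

#D5D733 is rgb(213, 215, 51).
Per channel, c → c + 0.8(128 − c):
  R: 213 + 0.8×(128−213) = 213 − 68 = 145 → 145
  G: 215 + 0.8×(128−215) = 215 − 69.6 = 145.4 → 145
  B: 51 + 61.6 = 112.6 → 113

rgb(145, 145, 113)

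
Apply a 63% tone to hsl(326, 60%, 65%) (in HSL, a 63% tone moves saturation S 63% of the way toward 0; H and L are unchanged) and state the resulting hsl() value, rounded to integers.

hsl(326, 22%, 65%)

S moves 63% from 60 toward 0: 60 − 37.8 = 22.2 → 22.
H and L are unchanged.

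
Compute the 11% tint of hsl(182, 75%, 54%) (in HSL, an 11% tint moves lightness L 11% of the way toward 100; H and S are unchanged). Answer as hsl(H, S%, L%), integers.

L moves 11% from 54 toward 100: 54 + 5.06 = 59.06 → 59.
H and S are unchanged.

hsl(182, 75%, 59%)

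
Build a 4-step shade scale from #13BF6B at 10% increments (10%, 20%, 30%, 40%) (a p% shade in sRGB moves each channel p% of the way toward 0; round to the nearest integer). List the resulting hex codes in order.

#11AC60, #0F9956, #0D864B, #0B7340

#13BF6B is rgb(19, 191, 107).
10%: (19 − 1.9 = 17.1→17, 191 − 19.1 = 171.9→172, 107 − 10.7 = 96.3→96) → #11AC60
20%: (19 − 3.8 = 15.2→15, 191 − 38.2 = 152.8→153, 107 − 21.4 = 85.6→86) → #0F9956
30%: (19 − 5.7 = 13.3→13, 191 − 57.3 = 133.7→134, 107 − 32.1 = 74.9→75) → #0D864B
40%: (19 − 7.6 = 11.4→11, 191 − 76.4 = 114.6→115, 107 − 42.8 = 64.2→64) → #0B7340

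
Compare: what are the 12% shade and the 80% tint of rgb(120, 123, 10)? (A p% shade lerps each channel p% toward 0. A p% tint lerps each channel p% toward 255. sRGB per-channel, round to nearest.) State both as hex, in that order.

12% shade:
  R: 120 + 0.12×(0−120) = 120 − 14.4 = 105.6 → 106
  G: 123 + 0.12×(0−123) = 123 − 14.76 = 108.24 → 108
  B: 10 − 1.2 = 8.8 → 9
  → #6a6c09
80% tint:
  R: 120 + 0.8×(255−120) = 120 + 108 = 228 → 228
  G: 123 + 105.6 = 228.6 → 229
  B: 10 + 0.8×(255−10) = 10 + 196 = 206 → 206
  → #e4e5ce

#6a6c09, #e4e5ce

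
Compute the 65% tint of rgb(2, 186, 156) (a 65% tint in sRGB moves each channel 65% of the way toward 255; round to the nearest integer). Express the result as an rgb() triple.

rgb(166, 231, 220)

Per channel, c → c + 0.65(255 − c):
  R: 2 + 164.45 = 166.45 → 166
  G: 186 + 0.65×(255−186) = 186 + 44.85 = 230.85 → 231
  B: 156 + 64.35 = 220.35 → 220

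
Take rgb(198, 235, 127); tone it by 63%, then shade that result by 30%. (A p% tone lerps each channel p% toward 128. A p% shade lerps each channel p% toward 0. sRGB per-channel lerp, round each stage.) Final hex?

Per channel, c → c + 0.63(128 − c):
  R: 198 + 0.63×(128−198) = 198 − 44.1 = 153.9 → 154
  G: 235 − 67.41 = 167.59 → 168
  B: 127 + 0.63×(128−127) = 127 + 0.63 = 127.63 → 128
After the tone: rgb(154, 168, 128) = #9AA880.
Per channel, c → c + 0.3(0 − c):
  R: 154 + 0.3×(0−154) = 154 − 46.2 = 107.8 → 108
  G: 168 + 0.3×(0−168) = 168 − 50.4 = 117.6 → 118
  B: 128 + 0.3×(0−128) = 128 − 38.4 = 89.6 → 90
rgb(108, 118, 90) = #6C765A.

#6C765A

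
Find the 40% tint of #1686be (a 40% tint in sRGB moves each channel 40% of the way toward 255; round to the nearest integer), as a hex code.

#73b6d8

#1686be is rgb(22, 134, 190).
Per channel, c → c + 0.4(255 − c):
  R: 22 + 93.2 = 115.2 → 115
  G: 134 + 48.4 = 182.4 → 182
  B: 190 + 26 = 216 → 216
rgb(115, 182, 216) = #73b6d8.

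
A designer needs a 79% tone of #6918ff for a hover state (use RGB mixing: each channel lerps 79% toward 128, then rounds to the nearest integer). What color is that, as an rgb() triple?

#6918ff is rgb(105, 24, 255).
Per channel, c → c + 0.79(128 − c):
  R: 105 + 0.79×(128−105) = 105 + 18.17 = 123.17 → 123
  G: 24 + 0.79×(128−24) = 24 + 82.16 = 106.16 → 106
  B: 255 − 100.33 = 154.67 → 155

rgb(123, 106, 155)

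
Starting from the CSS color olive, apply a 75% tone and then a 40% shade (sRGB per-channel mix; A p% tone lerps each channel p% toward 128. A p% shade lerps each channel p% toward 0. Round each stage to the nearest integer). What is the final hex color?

CSS olive is rgb(128, 128, 0).
Lerp each channel 75% toward 128:
  R: 128 + 0.75×(128−128) = 128 + 0 = 128 → 128
  G: 128 + 0.75×(128−128) = 128 + 0 = 128 → 128
  B: 0 + 0.75×(128−0) = 0 + 96 = 96 → 96
After the tone: rgb(128, 128, 96) = #808060.
A 40% shade moves each channel 40% toward 0:
  R: 128 − 51.2 = 76.8 → 77
  G: 128 + 0.4×(0−128) = 128 − 51.2 = 76.8 → 77
  B: 96 + 0.4×(0−96) = 96 − 38.4 = 57.6 → 58
rgb(77, 77, 58) = #4d4d3a.

#4d4d3a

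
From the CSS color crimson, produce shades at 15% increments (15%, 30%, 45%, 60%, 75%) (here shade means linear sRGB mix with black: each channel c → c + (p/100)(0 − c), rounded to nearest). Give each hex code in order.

CSS crimson is rgb(220, 20, 60).
15%: (220 − 33 = 187→187, 20 − 3 = 17→17, 60 − 9 = 51→51) → #bb1133
30%: (220 − 66 = 154→154, 20 − 6 = 14→14, 60 − 18 = 42→42) → #9a0e2a
45%: (220 − 99 = 121→121, 20 − 9 = 11→11, 60 − 27 = 33→33) → #790b21
60%: (220 − 132 = 88→88, 20 − 12 = 8→8, 60 − 36 = 24→24) → #580818
75%: (220 − 165 = 55→55, 20 − 15 = 5→5, 60 − 45 = 15→15) → #37050f

#bb1133, #9a0e2a, #790b21, #580818, #37050f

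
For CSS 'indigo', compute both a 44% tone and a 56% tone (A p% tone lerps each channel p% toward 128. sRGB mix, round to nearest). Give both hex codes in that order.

CSS indigo is rgb(75, 0, 130).
44% tone:
  R: 75 + 0.44×(128−75) = 75 + 23.32 = 98.32 → 98
  G: 0 + 0.44×(128−0) = 0 + 56.32 = 56.32 → 56
  B: 130 + 0.44×(128−130) = 130 − 0.88 = 129.12 → 129
  → #623881
56% tone:
  R: 75 + 0.56×(128−75) = 75 + 29.68 = 104.68 → 105
  G: 0 + 0.56×(128−0) = 0 + 71.68 = 71.68 → 72
  B: 130 + 0.56×(128−130) = 130 − 1.12 = 128.88 → 129
  → #694881

#623881, #694881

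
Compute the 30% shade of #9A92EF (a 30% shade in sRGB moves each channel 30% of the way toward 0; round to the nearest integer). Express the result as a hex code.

#9A92EF is rgb(154, 146, 239).
Per channel, c → c + 0.3(0 − c):
  R: 154 + 0.3×(0−154) = 154 − 46.2 = 107.8 → 108
  G: 146 + 0.3×(0−146) = 146 − 43.8 = 102.2 → 102
  B: 239 + 0.3×(0−239) = 239 − 71.7 = 167.3 → 167
rgb(108, 102, 167) = #6C66A7.

#6C66A7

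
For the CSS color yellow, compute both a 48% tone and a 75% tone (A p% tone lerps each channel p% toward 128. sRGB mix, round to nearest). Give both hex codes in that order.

#C2C23D, #A0A060

CSS yellow is rgb(255, 255, 0).
48% tone:
  R: 255 + 0.48×(128−255) = 255 − 60.96 = 194.04 → 194
  G: 255 − 60.96 = 194.04 → 194
  B: 0 + 0.48×(128−0) = 0 + 61.44 = 61.44 → 61
  → #C2C23D
75% tone:
  R: 255 − 95.25 = 159.75 → 160
  G: 255 + 0.75×(128−255) = 255 − 95.25 = 159.75 → 160
  B: 0 + 0.75×(128−0) = 0 + 96 = 96 → 96
  → #A0A060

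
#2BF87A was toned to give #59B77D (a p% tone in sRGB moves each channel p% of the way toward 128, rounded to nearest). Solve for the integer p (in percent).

54%

#2BF87A is rgb(43, 248, 122); #59B77D is rgb(89, 183, 125).
On the G channel (widest range): 183 ≈ 248 + (p/100)(128 − 248), so p ≈ 100×(183 − 248)/(128 − 248) = -6500/-120 = 54.17.
p = 54 reproduces all three channels after rounding.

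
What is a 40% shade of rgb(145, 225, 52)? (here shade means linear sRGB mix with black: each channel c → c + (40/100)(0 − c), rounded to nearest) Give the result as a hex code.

Lerp each channel 40% toward 0:
  R: 145 + 0.4×(0−145) = 145 − 58 = 87 → 87
  G: 225 + 0.4×(0−225) = 225 − 90 = 135 → 135
  B: 52 + 0.4×(0−52) = 52 − 20.8 = 31.2 → 31
rgb(87, 135, 31) = #57871F.

#57871F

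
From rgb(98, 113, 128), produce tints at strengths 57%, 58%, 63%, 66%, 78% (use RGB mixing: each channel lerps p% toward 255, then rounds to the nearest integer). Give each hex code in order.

#BBC2C8, #BDC3CA, #C5CAD0, #CACFD4, #DCE0E3

57%: (98 + 89.49 = 187.49→187, 113 + 80.94 = 193.94→194, 128 + 72.39 = 200.39→200) → #BBC2C8
58%: (98 + 91.06 = 189.06→189, 113 + 82.36 = 195.36→195, 128 + 73.66 = 201.66→202) → #BDC3CA
63%: (98 + 98.91 = 196.91→197, 113 + 89.46 = 202.46→202, 128 + 80.01 = 208.01→208) → #C5CAD0
66%: (98 + 103.62 = 201.62→202, 113 + 93.72 = 206.72→207, 128 + 83.82 = 211.82→212) → #CACFD4
78%: (98 + 122.46 = 220.46→220, 113 + 110.76 = 223.76→224, 128 + 99.06 = 227.06→227) → #DCE0E3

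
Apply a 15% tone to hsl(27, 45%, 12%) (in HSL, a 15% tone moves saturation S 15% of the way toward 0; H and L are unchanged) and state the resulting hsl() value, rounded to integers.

S moves 15% from 45 toward 0: 45 − 6.75 = 38.25 → 38.
H and L are unchanged.

hsl(27, 38%, 12%)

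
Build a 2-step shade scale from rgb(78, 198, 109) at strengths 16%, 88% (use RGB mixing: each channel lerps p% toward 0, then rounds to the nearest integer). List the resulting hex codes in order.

16%: (78 − 12.48 = 65.52→66, 198 − 31.68 = 166.32→166, 109 − 17.44 = 91.56→92) → #42A65C
88%: (78 − 68.64 = 9.36→9, 198 − 174.24 = 23.76→24, 109 − 95.92 = 13.08→13) → #09180D

#42A65C, #09180D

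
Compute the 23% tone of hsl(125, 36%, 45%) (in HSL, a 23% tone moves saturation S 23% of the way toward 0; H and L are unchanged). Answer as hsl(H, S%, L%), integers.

hsl(125, 28%, 45%)

S moves 23% from 36 toward 0: 36 − 8.28 = 27.72 → 28.
H and L are unchanged.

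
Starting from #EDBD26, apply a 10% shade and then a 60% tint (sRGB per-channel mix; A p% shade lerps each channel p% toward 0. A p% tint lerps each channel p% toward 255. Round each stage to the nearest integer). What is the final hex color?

#EDBD26 is rgb(237, 189, 38).
A 10% shade moves each channel 10% toward 0:
  R: 237 + 0.1×(0−237) = 237 − 23.7 = 213.3 → 213
  G: 189 + 0.1×(0−189) = 189 − 18.9 = 170.1 → 170
  B: 38 + 0.1×(0−38) = 38 − 3.8 = 34.2 → 34
After the shade: rgb(213, 170, 34) = #D5AA22.
A 60% tint moves each channel 60% toward 255:
  R: 213 + 0.6×(255−213) = 213 + 25.2 = 238.2 → 238
  G: 170 + 51 = 221 → 221
  B: 34 + 0.6×(255−34) = 34 + 132.6 = 166.6 → 167
rgb(238, 221, 167) = #EEDDA7.

#EEDDA7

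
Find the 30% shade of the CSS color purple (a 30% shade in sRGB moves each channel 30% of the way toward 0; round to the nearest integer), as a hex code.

#5A005A

CSS purple is rgb(128, 0, 128).
Lerp each channel 30% toward 0:
  R: 128 + 0.3×(0−128) = 128 − 38.4 = 89.6 → 90
  G: 0 + 0.3×(0−0) = 0 + 0 = 0 → 0
  B: 128 + 0.3×(0−128) = 128 − 38.4 = 89.6 → 90
rgb(90, 0, 90) = #5A005A.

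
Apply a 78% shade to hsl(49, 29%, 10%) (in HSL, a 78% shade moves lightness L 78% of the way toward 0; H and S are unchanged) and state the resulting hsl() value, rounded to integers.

hsl(49, 29%, 2%)

L moves 78% from 10 toward 0: 10 − 7.8 = 2.2 → 2.
H and S are unchanged.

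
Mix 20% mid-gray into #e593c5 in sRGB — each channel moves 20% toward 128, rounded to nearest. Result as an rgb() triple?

rgb(209, 143, 183)

#e593c5 is rgb(229, 147, 197).
Per channel, c → c + 0.2(128 − c):
  R: 229 + 0.2×(128−229) = 229 − 20.2 = 208.8 → 209
  G: 147 − 3.8 = 143.2 → 143
  B: 197 + 0.2×(128−197) = 197 − 13.8 = 183.2 → 183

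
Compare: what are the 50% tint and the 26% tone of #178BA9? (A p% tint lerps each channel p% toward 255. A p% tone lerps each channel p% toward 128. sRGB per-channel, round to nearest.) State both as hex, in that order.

#178BA9 is rgb(23, 139, 169).
50% tint:
  R: 23 + 116 = 139 → 139
  G: 139 + 0.5×(255−139) = 139 + 58 = 197 → 197
  B: 169 + 43 = 212 → 212
  → #8BC5D4
26% tone:
  R: 23 + 27.3 = 50.3 → 50
  G: 139 + 0.26×(128−139) = 139 − 2.86 = 136.14 → 136
  B: 169 − 10.66 = 158.34 → 158
  → #32889E

#8BC5D4, #32889E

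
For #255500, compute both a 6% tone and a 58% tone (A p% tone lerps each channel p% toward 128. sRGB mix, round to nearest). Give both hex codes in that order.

#255500 is rgb(37, 85, 0).
6% tone:
  R: 37 + 5.46 = 42.46 → 42
  G: 85 + 0.06×(128−85) = 85 + 2.58 = 87.58 → 88
  B: 0 + 0.06×(128−0) = 0 + 7.68 = 7.68 → 8
  → #2A5808
58% tone:
  R: 37 + 0.58×(128−37) = 37 + 52.78 = 89.78 → 90
  G: 85 + 0.58×(128−85) = 85 + 24.94 = 109.94 → 110
  B: 0 + 0.58×(128−0) = 0 + 74.24 = 74.24 → 74
  → #5A6E4A

#2A5808, #5A6E4A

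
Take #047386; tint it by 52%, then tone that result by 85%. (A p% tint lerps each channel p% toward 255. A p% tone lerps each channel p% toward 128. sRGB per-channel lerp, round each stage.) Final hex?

#81898A

#047386 is rgb(4, 115, 134).
A 52% tint moves each channel 52% toward 255:
  R: 4 + 0.52×(255−4) = 4 + 130.52 = 134.52 → 135
  G: 115 + 0.52×(255−115) = 115 + 72.8 = 187.8 → 188
  B: 134 + 0.52×(255−134) = 134 + 62.92 = 196.92 → 197
After the tint: rgb(135, 188, 197) = #87BCC5.
Per channel, c → c + 0.85(128 − c):
  R: 135 + 0.85×(128−135) = 135 − 5.95 = 129.05 → 129
  G: 188 + 0.85×(128−188) = 188 − 51 = 137 → 137
  B: 197 + 0.85×(128−197) = 197 − 58.65 = 138.35 → 138
rgb(129, 137, 138) = #81898A.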